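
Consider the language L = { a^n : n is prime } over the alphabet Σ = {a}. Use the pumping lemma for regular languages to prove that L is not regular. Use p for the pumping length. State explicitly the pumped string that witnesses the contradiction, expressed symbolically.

Suppose for contradiction that L is regular, and let p be the pumping length.
Let q be a prime with q ≥ p+2 (infinitely many primes exist), and take w = a^q ∈ L with |w| = q ≥ p.
By the pumping lemma, w = xyz with |xy| ≤ p and y is nonempty.
Then y = a^k for some k with 1 ≤ k ≤ p.
Since 1 ≤ k ≤ p, |xz| = q-k. Pump with i = q+1: |xy^{q+1}z| = (q-k)+(q+1)k = q+qk = q(1+k), which is composite (both factors ≥ 2). So xy^{q+1}z = a^{q(1+k)} ∉ L.
Contradiction. Therefore L is not regular.

a^{q(1+k)}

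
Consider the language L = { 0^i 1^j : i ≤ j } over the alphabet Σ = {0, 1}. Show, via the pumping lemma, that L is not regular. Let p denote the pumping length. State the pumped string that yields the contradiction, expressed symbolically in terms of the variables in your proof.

0^{p+k} 1^p

Toward a contradiction, assume L is regular with pumping length p.
Choose w = 0^p 1^p ∈ L, with |w| = 2p ≥ p.
By the pumping lemma, w = xyz with |xy| ≤ p and |y| > 0.
The first p characters of w are 0's, so xy (and hence y) consists only of 0's. Write y = 0^k, 1 ≤ k ≤ p.
Consider xy^2z = 0^{p+k} 1^p. Since k ≥ 1, the 0-count p+k exceeds the 1-count p, so i ≤ j fails; thus xy^2z ∉ L.
Contradiction. Therefore L is not regular.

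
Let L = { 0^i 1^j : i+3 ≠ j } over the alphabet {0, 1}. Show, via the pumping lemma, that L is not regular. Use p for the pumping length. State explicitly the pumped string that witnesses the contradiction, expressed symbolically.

0^{p+p!} 1^{p+p!+3}

Assume L is regular. Let p be the pumping length given by the pumping lemma.
Choose w = 0^p 1^{p+p!+3}. Since p ≠ (p+p!+3)-3 = p+p!, w ∈ L; and |w| ≥ p.
By the pumping lemma, w = xyz with |xy| ≤ p and y is nonempty.
Since the first p symbols of w are all 0's and |xy| ≤ p, y lies entirely in the leading 0-block: y = 0^k for some k with 1 ≤ k ≤ p.
Since 1 ≤ k ≤ p, k divides p!; set t = 1 + p!/k. Then xy^t z has p + (p!/k)·k = p + p! copies of 0. Now the 0-count is p+p! and (1-count)-3 = (p+p!+3)-3 = p+p!, so i+3 ≠ j fails. So xy^t z = 0^{p+p!} 1^{p+p!+3} ∉ L.
This is a contradiction; hence L is not regular.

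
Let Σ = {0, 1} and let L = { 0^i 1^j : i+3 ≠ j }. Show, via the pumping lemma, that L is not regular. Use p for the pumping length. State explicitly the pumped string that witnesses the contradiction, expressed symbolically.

0^{p+p!} 1^{p+p!+3}

Assume L is regular. Let p be the pumping length given by the pumping lemma.
Choose w = 0^p 1^{p+p!+3}. Since p ≠ (p+p!+3)-3 = p+p!, w ∈ L; and |w| ≥ p.
By the pumping lemma, w = xyz with |xy| ≤ p and y is nonempty.
Since the first p symbols of w are all 0's and |xy| ≤ p, y lies entirely in the leading 0-block: y = 0^k for some k with 1 ≤ k ≤ p.
Since 1 ≤ k ≤ p, k divides p!; set t = 1 + p!/k. Then xy^t z has p + (p!/k)·k = p + p! copies of 0. Now the 0-count is p+p! and (1-count)-3 = (p+p!+3)-3 = p+p!, so i+3 ≠ j fails. So xy^t z = 0^{p+p!} 1^{p+p!+3} ∉ L.
Contradiction. Therefore L is not regular.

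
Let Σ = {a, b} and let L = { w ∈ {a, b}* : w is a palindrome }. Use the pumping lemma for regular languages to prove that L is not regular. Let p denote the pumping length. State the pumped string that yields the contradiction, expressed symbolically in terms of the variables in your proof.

a^{p+k} b a^p

Assume L is regular. Let p be the pumping length given by the pumping lemma.
Take w = a^p b a^p, a palindrome of length 2p+1 ≥ p.
The pumping lemma gives a decomposition w = xyz where |xy| ≤ p and |y| > 0.
The first p characters of w are a's, so xy (and hence y) consists only of a's. Write y = a^k, 1 ≤ k ≤ p.
Pump with i = 2: xy^2z = a^{p+k} b a^p. Its reverse is a^p b a^{p+k}, which differs from xy^2z since k ≥ 1. So xy^2z is not a palindrome and xy^2z ∉ L.
Contradiction. Therefore L is not regular.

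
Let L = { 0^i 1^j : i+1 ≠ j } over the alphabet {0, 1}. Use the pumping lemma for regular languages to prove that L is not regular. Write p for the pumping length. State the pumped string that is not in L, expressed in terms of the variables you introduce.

0^{p+p!} 1^{p+p!+1}

Assume L is regular; let p be its pumping constant.
Choose w = 0^p 1^{p+p!+1}. Since p ≠ (p+p!+1)-1 = p+p!, w ∈ L; and |w| ≥ p.
The pumping lemma gives a decomposition w = xyz where |xy| ≤ p and |y| > 0.
The first p characters of w are 0's, so xy (and hence y) consists only of 0's. Write y = 0^k, 1 ≤ k ≤ p.
Since 1 ≤ k ≤ p, k divides p!; set t = 1 + p!/k. Then xy^t z has p + (p!/k)·k = p + p! copies of 0. Now the 0-count is p+p! and (1-count)-1 = (p+p!+1)-1 = p+p!, so i+1 ≠ j fails. So xy^t z = 0^{p+p!} 1^{p+p!+1} ∉ L.
Contradiction. Therefore L is not regular.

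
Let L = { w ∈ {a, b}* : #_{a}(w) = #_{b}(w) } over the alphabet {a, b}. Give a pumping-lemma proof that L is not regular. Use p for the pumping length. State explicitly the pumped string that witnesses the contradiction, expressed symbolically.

Assume L is regular; let p be its pumping constant.
Choose w = a^p b^p ∈ L with |w| = 2p ≥ p.
Write w = xyz as guaranteed by the lemma, with |xy| ≤ p and |y| > 0.
Since the first p symbols of w are all a's and |xy| ≤ p, y lies entirely in the leading a-block: y = a^k for some k with 1 ≤ k ≤ p.
Pump with i = 2: xy^2z = a^{p+k} b^p has p+k occurrences of a but only p of b. Since k ≥ 1 the counts differ, so xy^2z ∉ L.
This is a contradiction; hence L is not regular.

a^{p+k} b^p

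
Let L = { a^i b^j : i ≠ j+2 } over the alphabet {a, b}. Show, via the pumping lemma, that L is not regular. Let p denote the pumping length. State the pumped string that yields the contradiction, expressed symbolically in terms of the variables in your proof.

Assume L is regular; let p be its pumping constant.
Choose w = a^p b^{p+p!-2}. Since p ≠ (p+p!-2)+2 = p+p!, w ∈ L; and |w| ≥ p.
The pumping lemma gives a decomposition w = xyz where |xy| ≤ p and y is nonempty.
The first p characters of w are a's, so xy (and hence y) consists only of a's. Write y = a^k, 1 ≤ k ≤ p.
Since 1 ≤ k ≤ p, k divides p!; set t = 1 + p!/k. Then xy^t z has p + (p!/k)·k = p + p! copies of a. Now the a-count is p+p! and (b-count)+2 = (p+p!-2)+2 = p+p!, so i ≠ j+2 fails. So xy^t z = a^{p+p!} b^{p+p!-2} ∉ L.
Contradiction. Therefore L is not regular.

a^{p+p!} b^{p+p!-2}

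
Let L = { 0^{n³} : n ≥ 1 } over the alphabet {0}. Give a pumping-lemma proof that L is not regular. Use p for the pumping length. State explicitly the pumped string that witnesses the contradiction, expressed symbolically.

Toward a contradiction, assume L is regular with pumping length p.
Take w = 0^{p³} ∈ L with |w| = p³ ≥ p.
Write w = xyz as guaranteed by the lemma, with |xy| ≤ p and y is nonempty.
Then y = 0^k for some k with 1 ≤ k ≤ p.
Pump with i = 2: xy^2z = 0^{p³+k}. Since 1 ≤ k ≤ p, p³ < p³+k ≤ p³+p < p³+3p²+3p+1 = (p+1)³, so p³+k is not a perfect cube. So xy^2z ∉ L.
This contradicts the pumping lemma, so L is not regular.

0^{p³+k}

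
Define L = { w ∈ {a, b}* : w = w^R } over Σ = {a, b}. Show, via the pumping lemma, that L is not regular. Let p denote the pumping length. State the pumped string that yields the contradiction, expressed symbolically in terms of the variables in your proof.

a^{p+k} b a^p

Assume L is regular; let p be its pumping constant.
Take w = a^p b a^p, a palindrome of length 2p+1 ≥ p.
Write w = xyz as guaranteed by the lemma, with |xy| ≤ p and |y| ≥ 1.
Because |xy| ≤ p and w begins with p copies of a, we have y = a^k with 1 ≤ k ≤ p.
Pump with i = 2: xy^2z = a^{p+k} b a^p. Its reverse is a^p b a^{p+k}, which differs from xy^2z since k ≥ 1. So xy^2z is not a palindrome and xy^2z ∉ L.
This contradicts the pumping lemma, so L is not regular.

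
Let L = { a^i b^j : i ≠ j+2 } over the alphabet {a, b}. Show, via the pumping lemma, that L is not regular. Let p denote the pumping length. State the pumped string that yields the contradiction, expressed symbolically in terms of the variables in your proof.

a^{p+p!} b^{p+p!-2}

Suppose for contradiction that L is regular, and let p be the pumping length.
Choose w = a^p b^{p+p!-2}. Since p ≠ (p+p!-2)+2 = p+p!, w ∈ L; and |w| ≥ p.
By the pumping lemma, w = xyz with |xy| ≤ p and y is nonempty.
The first p characters of w are a's, so xy (and hence y) consists only of a's. Write y = a^k, 1 ≤ k ≤ p.
Since 1 ≤ k ≤ p, k divides p!; set t = 1 + p!/k. Then xy^t z has p + (p!/k)·k = p + p! copies of a. Now the a-count is p+p! and (b-count)+2 = (p+p!-2)+2 = p+p!, so i ≠ j+2 fails. So xy^t z = a^{p+p!} b^{p+p!-2} ∉ L.
This contradicts the pumping lemma, so L is not regular.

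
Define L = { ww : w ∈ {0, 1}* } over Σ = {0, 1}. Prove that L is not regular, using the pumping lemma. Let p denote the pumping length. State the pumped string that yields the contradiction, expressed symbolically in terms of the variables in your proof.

Assume L is regular; let p be its pumping constant.
Take w = 0^p 1^p 0^p 1^p = uu where u = 0^p1^p; then w ∈ L and |w| = 4p ≥ p.
The pumping lemma gives a decomposition w = xyz where |xy| ≤ p and y is nonempty.
The first p characters of w are 0's, so xy (and hence y) consists only of 0's. Write y = 0^k, 1 ≤ k ≤ p.
Pump with i = 2: xy^2z = 0^{p+k} 1^p 0^p 1^p, of length 4p+k. Suppose this equals vv. The string starts with 0 and ends with 1, so v does too; thus the boundary between the two copies of v is a 1→0 transition. There is exactly one such transition, at position 2p+k, so |v| = 2p+k and |vv| = 4p+2k ≠ 4p+k since k ≥ 1. So xy^2z ∉ L.
This contradicts the pumping lemma, so L is not regular.

0^{p+k} 1^p 0^p 1^p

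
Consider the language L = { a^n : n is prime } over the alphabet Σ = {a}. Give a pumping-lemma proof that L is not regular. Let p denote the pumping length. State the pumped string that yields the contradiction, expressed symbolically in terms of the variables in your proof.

Assume L is regular; let p be its pumping constant.
Let q be a prime with q ≥ p+2 (infinitely many primes exist), and take w = a^q ∈ L with |w| = q ≥ p.
The pumping lemma gives a decomposition w = xyz where |xy| ≤ p and y is nonempty.
Then y = a^k for some k with 1 ≤ k ≤ p.
Since 1 ≤ k ≤ p, |xz| = q-k. Pump with i = q+1: |xy^{q+1}z| = (q-k)+(q+1)k = q+qk = q(1+k), which is composite (both factors ≥ 2). So xy^{q+1}z = a^{q(1+k)} ∉ L.
This is a contradiction; hence L is not regular.

a^{q(1+k)}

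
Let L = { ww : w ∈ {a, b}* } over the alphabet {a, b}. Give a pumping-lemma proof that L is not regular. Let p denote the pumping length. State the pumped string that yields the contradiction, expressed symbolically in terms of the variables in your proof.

a^{p+k} b^p a^p b^p

Assume L is regular; let p be its pumping constant.
Take w = a^p b^p a^p b^p = uu where u = a^pb^p; then w ∈ L and |w| = 4p ≥ p.
The pumping lemma gives a decomposition w = xyz where |xy| ≤ p and |y| ≥ 1.
The first p characters of w are a's, so xy (and hence y) consists only of a's. Write y = a^k, 1 ≤ k ≤ p.
Pump with i = 2: xy^2z = a^{p+k} b^p a^p b^p, of length 4p+k. Suppose this equals vv. The string starts with a and ends with b, so v does too; thus the boundary between the two copies of v is a b→a transition. There is exactly one such transition, at position 2p+k, so |v| = 2p+k and |vv| = 4p+2k ≠ 4p+k since k ≥ 1. So xy^2z ∉ L.
This contradicts the pumping lemma, so L is not regular.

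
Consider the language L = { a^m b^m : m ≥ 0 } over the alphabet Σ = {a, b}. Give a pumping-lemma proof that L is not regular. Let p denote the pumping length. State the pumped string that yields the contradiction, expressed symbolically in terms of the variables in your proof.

a^{p+k} b^p

Suppose for contradiction that L is regular, and let p be the pumping length.
Take w = a^p b^p. Then w ∈ L and |w| = 2p ≥ p.
By the pumping lemma, w = xyz with |xy| ≤ p and |y| > 0.
Since the first p symbols of w are all a's and |xy| ≤ p, y lies entirely in the leading a-block: y = a^k for some k with 1 ≤ k ≤ p.
Pump with i = 2: xy^2z = a^{p+k} b^p. For this to lie in L we would need p = p+k, which forces k = 0. But k ≥ 1, so xy^2z ∉ L.
Contradiction. Therefore L is not regular.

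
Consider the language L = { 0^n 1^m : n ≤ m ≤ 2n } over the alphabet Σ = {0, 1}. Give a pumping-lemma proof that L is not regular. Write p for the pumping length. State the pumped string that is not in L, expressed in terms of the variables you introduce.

0^{p+k} 1^p

Assume L is regular; let p be its pumping constant.
Take w = 0^p 1^p ∈ L (since p ≤ p ≤ 2p), with |w| = 2p ≥ p.
By the pumping lemma, w = xyz with |xy| ≤ p and y is nonempty.
Since the first p symbols of w are all 0's and |xy| ≤ p, y lies entirely in the leading 0-block: y = 0^k for some k with 1 ≤ k ≤ p.
Pump with i = 2: xy^2z = 0^{p+k} 1^p. Now n = p+k > p = m, so the condition n ≤ m fails. Thus xy^2z ∉ L.
This is a contradiction; hence L is not regular.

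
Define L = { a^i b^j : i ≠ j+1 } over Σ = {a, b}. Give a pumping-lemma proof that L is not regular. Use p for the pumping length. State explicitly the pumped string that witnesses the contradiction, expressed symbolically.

Suppose for contradiction that L is regular, and let p be the pumping length.
Choose w = a^p b^{p+p!-1}. Since p ≠ (p+p!-1)+1 = p+p!, w ∈ L; and |w| ≥ p.
The pumping lemma gives a decomposition w = xyz where |xy| ≤ p and |y| ≥ 1.
Since the first p symbols of w are all a's and |xy| ≤ p, y lies entirely in the leading a-block: y = a^k for some k with 1 ≤ k ≤ p.
Since 1 ≤ k ≤ p, k divides p!; set t = 1 + p!/k. Then xy^t z has p + (p!/k)·k = p + p! copies of a. Now the a-count is p+p! and (b-count)+1 = (p+p!-1)+1 = p+p!, so i ≠ j+1 fails. So xy^t z = a^{p+p!} b^{p+p!-1} ∉ L.
This is a contradiction; hence L is not regular.

a^{p+p!} b^{p+p!-1}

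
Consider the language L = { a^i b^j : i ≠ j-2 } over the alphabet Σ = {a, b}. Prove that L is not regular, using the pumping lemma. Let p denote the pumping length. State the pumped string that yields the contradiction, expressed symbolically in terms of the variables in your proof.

Assume L is regular. Let p be the pumping length given by the pumping lemma.
Choose w = a^p b^{p+p!+2}. Since p ≠ (p+p!+2)-2 = p+p!, w ∈ L; and |w| ≥ p.
By the pumping lemma, w = xyz with |xy| ≤ p and |y| > 0.
The first p characters of w are a's, so xy (and hence y) consists only of a's. Write y = a^k, 1 ≤ k ≤ p.
Since 1 ≤ k ≤ p, k divides p!; set t = 1 + p!/k. Then xy^t z has p + (p!/k)·k = p + p! copies of a. Now the a-count is p+p! and (b-count)-2 = (p+p!+2)-2 = p+p!, so i ≠ j-2 fails. So xy^t z = a^{p+p!} b^{p+p!+2} ∉ L.
This is a contradiction; hence L is not regular.

a^{p+p!} b^{p+p!+2}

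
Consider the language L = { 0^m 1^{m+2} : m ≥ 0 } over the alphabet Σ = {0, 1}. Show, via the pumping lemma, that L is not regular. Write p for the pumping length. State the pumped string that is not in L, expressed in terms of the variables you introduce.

Toward a contradiction, assume L is regular with pumping length p.
Let w = 0^p 1^{p+2} ∈ L; note |w| = 2p+2 ≥ p.
Write w = xyz as guaranteed by the lemma, with |xy| ≤ p and |y| > 0.
Since the first p symbols of w are all 0's and |xy| ≤ p, y lies entirely in the leading 0-block: y = 0^k for some k with 1 ≤ k ≤ p.
Pump with i = 2: xy^2z = 0^{p+k} 1^{p+2}. For this to lie in L we would need p+2 = (p+k)+2, which forces k = 0. But k ≥ 1, so xy^2z ∉ L.
Contradiction. Therefore L is not regular.

0^{p+k} 1^{p+2}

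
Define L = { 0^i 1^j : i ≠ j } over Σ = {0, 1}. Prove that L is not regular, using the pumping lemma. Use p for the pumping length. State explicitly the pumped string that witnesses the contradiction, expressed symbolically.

Assume L is regular. Let p be the pumping length given by the pumping lemma.
Choose w = 0^p 1^{p+p!}. Since p ≠ p+p!, w ∈ L; and |w| ≥ p.
By the pumping lemma, w = xyz with |xy| ≤ p and y is nonempty.
Because |xy| ≤ p and w begins with p copies of 0, we have y = 0^k with 1 ≤ k ≤ p.
Since 1 ≤ k ≤ p, k divides p!; set t = 1 + p!/k. Then xy^t z has p + (p!/k)·k = p + p! copies of 0. Now the 0-count equals the 1-count, so i ≠ j fails. So xy^t z = 0^{p+p!} 1^{p+p!} ∉ L.
Contradiction. Therefore L is not regular.

0^{p+p!} 1^{p+p!}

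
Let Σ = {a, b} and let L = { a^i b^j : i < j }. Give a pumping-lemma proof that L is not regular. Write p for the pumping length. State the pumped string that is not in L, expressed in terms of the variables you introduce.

Assume L is regular; let p be its pumping constant.
Choose w = a^p b^{p+1} ∈ L, with |w| = 2p+1 ≥ p.
The pumping lemma gives a decomposition w = xyz where |xy| ≤ p and y is nonempty.
Because |xy| ≤ p and w begins with p copies of a, we have y = a^k with 1 ≤ k ≤ p.
Consider xy^2z = a^{p+k} b^{p+1}. Since k ≥ 1, the a-count p+k is at least p+1, so i < j fails; thus xy^2z ∉ L.
Contradiction. Therefore L is not regular.

a^{p+k} b^{p+1}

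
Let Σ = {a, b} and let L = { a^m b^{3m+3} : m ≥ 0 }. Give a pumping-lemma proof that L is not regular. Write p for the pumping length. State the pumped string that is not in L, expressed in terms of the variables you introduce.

a^{p+k} b^{3p+3}

Assume L is regular. Let p be the pumping length given by the pumping lemma.
Choose w = a^p b^{3p+3}, which is in L with |w| = 4p+3 ≥ p.
Write w = xyz as guaranteed by the lemma, with |xy| ≤ p and |y| > 0.
The first p characters of w are a's, so xy (and hence y) consists only of a's. Write y = a^k, 1 ≤ k ≤ p.
Pump with i = 2: xy^2z = a^{p+k} b^{3p+3}. For this to lie in L we would need 3p+3 = 3(p+k)+3, which forces k = 0. But k ≥ 1, so xy^2z ∉ L.
This contradicts the pumping lemma, so L is not regular.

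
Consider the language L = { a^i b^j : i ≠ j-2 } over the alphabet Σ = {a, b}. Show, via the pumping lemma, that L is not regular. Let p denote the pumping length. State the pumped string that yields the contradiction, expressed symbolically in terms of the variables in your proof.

a^{p+p!} b^{p+p!+2}

Suppose for contradiction that L is regular, and let p be the pumping length.
Choose w = a^p b^{p+p!+2}. Since p ≠ (p+p!+2)-2 = p+p!, w ∈ L; and |w| ≥ p.
The pumping lemma gives a decomposition w = xyz where |xy| ≤ p and |y| > 0.
The first p characters of w are a's, so xy (and hence y) consists only of a's. Write y = a^k, 1 ≤ k ≤ p.
Since 1 ≤ k ≤ p, k divides p!; set t = 1 + p!/k. Then xy^t z has p + (p!/k)·k = p + p! copies of a. Now the a-count is p+p! and (b-count)-2 = (p+p!+2)-2 = p+p!, so i ≠ j-2 fails. So xy^t z = a^{p+p!} b^{p+p!+2} ∉ L.
Contradiction. Therefore L is not regular.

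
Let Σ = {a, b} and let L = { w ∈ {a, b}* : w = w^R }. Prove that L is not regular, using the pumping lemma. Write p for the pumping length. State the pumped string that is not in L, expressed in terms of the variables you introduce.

a^{p+k} b a^p

Suppose for contradiction that L is regular, and let p be the pumping length.
Take w = a^p b a^p, a palindrome of length 2p+1 ≥ p.
The pumping lemma gives a decomposition w = xyz where |xy| ≤ p and |y| > 0.
The first p characters of w are a's, so xy (and hence y) consists only of a's. Write y = a^k, 1 ≤ k ≤ p.
Pump with i = 2: xy^2z = a^{p+k} b a^p. Its reverse is a^p b a^{p+k}, which differs from xy^2z since k ≥ 1. So xy^2z is not a palindrome and xy^2z ∉ L.
This contradicts the pumping lemma, so L is not regular.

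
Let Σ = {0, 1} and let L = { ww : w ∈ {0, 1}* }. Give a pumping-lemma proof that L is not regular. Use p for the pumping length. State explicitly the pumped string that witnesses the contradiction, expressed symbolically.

Suppose for contradiction that L is regular, and let p be the pumping length.
Take w = 0^p 1^p 0^p 1^p = uu where u = 0^p1^p; then w ∈ L and |w| = 4p ≥ p.
Write w = xyz as guaranteed by the lemma, with |xy| ≤ p and y is nonempty.
Since the first p symbols of w are all 0's and |xy| ≤ p, y lies entirely in the leading 0-block: y = 0^k for some k with 1 ≤ k ≤ p.
Pump with i = 2: xy^2z = 0^{p+k} 1^p 0^p 1^p, of length 4p+k. Suppose this equals vv. The string starts with 0 and ends with 1, so v does too; thus the boundary between the two copies of v is a 1→0 transition. There is exactly one such transition, at position 2p+k, so |v| = 2p+k and |vv| = 4p+2k ≠ 4p+k since k ≥ 1. So xy^2z ∉ L.
Contradiction. Therefore L is not regular.

0^{p+k} 1^p 0^p 1^p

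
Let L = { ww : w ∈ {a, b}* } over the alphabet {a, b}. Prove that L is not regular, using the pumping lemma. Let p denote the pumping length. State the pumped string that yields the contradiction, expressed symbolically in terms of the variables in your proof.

Suppose for contradiction that L is regular, and let p be the pumping length.
Take w = a^p b^p a^p b^p = uu where u = a^pb^p; then w ∈ L and |w| = 4p ≥ p.
The pumping lemma gives a decomposition w = xyz where |xy| ≤ p and |y| ≥ 1.
Because |xy| ≤ p and w begins with p copies of a, we have y = a^k with 1 ≤ k ≤ p.
Pump with i = 2: xy^2z = a^{p+k} b^p a^p b^p, of length 4p+k. Suppose this equals vv. The string starts with a and ends with b, so v does too; thus the boundary between the two copies of v is a b→a transition. There is exactly one such transition, at position 2p+k, so |v| = 2p+k and |vv| = 4p+2k ≠ 4p+k since k ≥ 1. So xy^2z ∉ L.
This is a contradiction; hence L is not regular.

a^{p+k} b^p a^p b^p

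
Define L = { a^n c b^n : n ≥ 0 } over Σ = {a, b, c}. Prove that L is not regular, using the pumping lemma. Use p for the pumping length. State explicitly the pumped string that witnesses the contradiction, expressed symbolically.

a^{p+k} c b^p

Toward a contradiction, assume L is regular with pumping length p.
Take w = a^p c b^p ∈ L with |w| = 2p+1 ≥ p.
By the pumping lemma, w = xyz with |xy| ≤ p and |y| > 0.
Since the first p symbols of w are all a's and |xy| ≤ p, y lies entirely in the leading a-block: y = a^k for some k with 1 ≤ k ≤ p.
Pump with i = 2: xy^2z = a^{p+k} c b^p, which would require p+k = p. But k ≥ 1, so xy^2z ∉ L.
This contradicts the pumping lemma, so L is not regular.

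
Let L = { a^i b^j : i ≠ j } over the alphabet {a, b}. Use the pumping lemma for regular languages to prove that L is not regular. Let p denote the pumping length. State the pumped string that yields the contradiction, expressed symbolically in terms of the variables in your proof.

a^{p+p!} b^{p+p!}

Toward a contradiction, assume L is regular with pumping length p.
Choose w = a^p b^{p+p!}. Since p ≠ p+p!, w ∈ L; and |w| ≥ p.
By the pumping lemma, w = xyz with |xy| ≤ p and |y| ≥ 1.
Since the first p symbols of w are all a's and |xy| ≤ p, y lies entirely in the leading a-block: y = a^k for some k with 1 ≤ k ≤ p.
Since 1 ≤ k ≤ p, k divides p!; set t = 1 + p!/k. Then xy^t z has p + (p!/k)·k = p + p! copies of a. Now the a-count equals the b-count, so i ≠ j fails. So xy^t z = a^{p+p!} b^{p+p!} ∉ L.
This contradicts the pumping lemma, so L is not regular.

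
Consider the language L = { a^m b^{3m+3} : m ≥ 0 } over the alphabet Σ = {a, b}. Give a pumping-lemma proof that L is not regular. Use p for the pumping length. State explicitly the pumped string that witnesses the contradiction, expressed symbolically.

Assume L is regular; let p be its pumping constant.
Take w = a^p b^{3p+3}. Then w ∈ L and |w| = 4p+3 ≥ p.
The pumping lemma gives a decomposition w = xyz where |xy| ≤ p and |y| > 0.
Since the first p symbols of w are all a's and |xy| ≤ p, y lies entirely in the leading a-block: y = a^k for some k with 1 ≤ k ≤ p.
Pump with i = 2: xy^2z = a^{p+k} b^{3p+3}. For this to lie in L we would need 3p+3 = 3(p+k)+3, which forces k = 0. But k ≥ 1, so xy^2z ∉ L.
Contradiction. Therefore L is not regular.

a^{p+k} b^{3p+3}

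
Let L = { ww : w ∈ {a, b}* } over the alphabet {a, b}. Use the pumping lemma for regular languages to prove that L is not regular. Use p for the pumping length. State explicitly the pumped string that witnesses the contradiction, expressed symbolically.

Assume L is regular. Let p be the pumping length given by the pumping lemma.
Take w = a^p b^p a^p b^p = uu where u = a^pb^p; then w ∈ L and |w| = 4p ≥ p.
The pumping lemma gives a decomposition w = xyz where |xy| ≤ p and |y| > 0.
Because |xy| ≤ p and w begins with p copies of a, we have y = a^k with 1 ≤ k ≤ p.
Pump with i = 2: xy^2z = a^{p+k} b^p a^p b^p, of length 4p+k. Suppose this equals vv. The string starts with a and ends with b, so v does too; thus the boundary between the two copies of v is a b→a transition. There is exactly one such transition, at position 2p+k, so |v| = 2p+k and |vv| = 4p+2k ≠ 4p+k since k ≥ 1. So xy^2z ∉ L.
This contradicts the pumping lemma, so L is not regular.

a^{p+k} b^p a^p b^p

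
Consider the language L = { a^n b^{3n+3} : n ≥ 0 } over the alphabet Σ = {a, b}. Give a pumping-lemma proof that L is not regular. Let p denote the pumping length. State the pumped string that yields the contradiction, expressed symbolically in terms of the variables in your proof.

Assume L is regular. Let p be the pumping length given by the pumping lemma.
Let w = a^p b^{3p+3} ∈ L; note |w| = 4p+3 ≥ p.
The pumping lemma gives a decomposition w = xyz where |xy| ≤ p and |y| ≥ 1.
Since the first p symbols of w are all a's and |xy| ≤ p, y lies entirely in the leading a-block: y = a^k for some k with 1 ≤ k ≤ p.
Pump with i = 2: xy^2z = a^{p+k} b^{3p+3}. For this to lie in L we would need 3p+3 = 3(p+k)+3, which forces k = 0. But k ≥ 1, so xy^2z ∉ L.
This contradicts the pumping lemma, so L is not regular.

a^{p+k} b^{3p+3}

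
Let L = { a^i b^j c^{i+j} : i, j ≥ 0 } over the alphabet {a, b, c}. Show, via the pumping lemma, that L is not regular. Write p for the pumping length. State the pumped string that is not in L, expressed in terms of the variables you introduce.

a^{p+k} b^p c^{2p}

Assume L is regular; let p be its pumping constant.
Take w = a^p b^p c^{2p} ∈ L (with i=j=p, i+j=2p), |w| = 4p ≥ p.
The pumping lemma gives a decomposition w = xyz where |xy| ≤ p and |y| > 0.
Since the first p symbols of w are all a's and |xy| ≤ p, y lies entirely in the leading a-block: y = a^k for some k with 1 ≤ k ≤ p.
Consider xy^2z = a^{p+k} b^p c^{2p}. Now the a- and b-counts sum to 2p+k, but the c-count is 2p ≠ 2p+k. So xy^2z ∉ L.
This contradicts the pumping lemma, so L is not regular.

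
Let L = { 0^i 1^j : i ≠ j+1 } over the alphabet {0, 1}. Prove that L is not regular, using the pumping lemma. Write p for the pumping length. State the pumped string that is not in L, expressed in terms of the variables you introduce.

0^{p+p!} 1^{p+p!-1}

Toward a contradiction, assume L is regular with pumping length p.
Choose w = 0^p 1^{p+p!-1}. Since p ≠ (p+p!-1)+1 = p+p!, w ∈ L; and |w| ≥ p.
Write w = xyz as guaranteed by the lemma, with |xy| ≤ p and |y| > 0.
Because |xy| ≤ p and w begins with p copies of 0, we have y = 0^k with 1 ≤ k ≤ p.
Since 1 ≤ k ≤ p, k divides p!; set t = 1 + p!/k. Then xy^t z has p + (p!/k)·k = p + p! copies of 0. Now the 0-count is p+p! and (1-count)+1 = (p+p!-1)+1 = p+p!, so i ≠ j+1 fails. So xy^t z = 0^{p+p!} 1^{p+p!-1} ∉ L.
This contradicts the pumping lemma, so L is not regular.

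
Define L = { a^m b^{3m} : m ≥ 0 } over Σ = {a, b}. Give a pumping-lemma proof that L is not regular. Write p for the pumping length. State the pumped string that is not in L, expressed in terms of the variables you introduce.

a^{p+k} b^{3p}

Assume L is regular. Let p be the pumping length given by the pumping lemma.
Let w = a^p b^{3p} ∈ L; note |w| = 4p ≥ p.
Write w = xyz as guaranteed by the lemma, with |xy| ≤ p and |y| > 0.
Because |xy| ≤ p and w begins with p copies of a, we have y = a^k with 1 ≤ k ≤ p.
Pump with i = 2: xy^2z = a^{p+k} b^{3p}. For this to lie in L we would need 3p = 3(p+k), which forces k = 0. But k ≥ 1, so xy^2z ∉ L.
Contradiction. Therefore L is not regular.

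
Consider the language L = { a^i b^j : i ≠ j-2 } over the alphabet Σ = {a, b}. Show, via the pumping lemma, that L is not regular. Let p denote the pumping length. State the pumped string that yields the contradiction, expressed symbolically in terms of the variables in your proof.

a^{p+p!} b^{p+p!+2}

Assume L is regular; let p be its pumping constant.
Choose w = a^p b^{p+p!+2}. Since p ≠ (p+p!+2)-2 = p+p!, w ∈ L; and |w| ≥ p.
Write w = xyz as guaranteed by the lemma, with |xy| ≤ p and |y| ≥ 1.
Since the first p symbols of w are all a's and |xy| ≤ p, y lies entirely in the leading a-block: y = a^k for some k with 1 ≤ k ≤ p.
Since 1 ≤ k ≤ p, k divides p!; set t = 1 + p!/k. Then xy^t z has p + (p!/k)·k = p + p! copies of a. Now the a-count is p+p! and (b-count)-2 = (p+p!+2)-2 = p+p!, so i ≠ j-2 fails. So xy^t z = a^{p+p!} b^{p+p!+2} ∉ L.
This is a contradiction; hence L is not regular.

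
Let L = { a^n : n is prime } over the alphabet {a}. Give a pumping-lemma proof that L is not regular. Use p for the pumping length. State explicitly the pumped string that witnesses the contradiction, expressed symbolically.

a^{q(1+k)}

Assume L is regular; let p be its pumping constant.
Let q be a prime with q ≥ p+2 (infinitely many primes exist), and take w = a^q ∈ L with |w| = q ≥ p.
By the pumping lemma, w = xyz with |xy| ≤ p and y is nonempty.
Then y = a^k for some k with 1 ≤ k ≤ p.
Since 1 ≤ k ≤ p, |xz| = q-k. Pump with i = q+1: |xy^{q+1}z| = (q-k)+(q+1)k = q+qk = q(1+k), which is composite (both factors ≥ 2). So xy^{q+1}z = a^{q(1+k)} ∉ L.
This is a contradiction; hence L is not regular.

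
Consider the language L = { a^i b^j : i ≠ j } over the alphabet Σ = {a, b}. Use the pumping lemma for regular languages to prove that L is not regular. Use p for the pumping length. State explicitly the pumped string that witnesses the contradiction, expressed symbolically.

a^{p+p!} b^{p+p!}

Toward a contradiction, assume L is regular with pumping length p.
Choose w = a^p b^{p+p!}. Since p ≠ p+p!, w ∈ L; and |w| ≥ p.
Write w = xyz as guaranteed by the lemma, with |xy| ≤ p and y is nonempty.
Because |xy| ≤ p and w begins with p copies of a, we have y = a^k with 1 ≤ k ≤ p.
Since 1 ≤ k ≤ p, k divides p!; set t = 1 + p!/k. Then xy^t z has p + (p!/k)·k = p + p! copies of a. Now the a-count equals the b-count, so i ≠ j fails. So xy^t z = a^{p+p!} b^{p+p!} ∉ L.
This contradicts the pumping lemma, so L is not regular.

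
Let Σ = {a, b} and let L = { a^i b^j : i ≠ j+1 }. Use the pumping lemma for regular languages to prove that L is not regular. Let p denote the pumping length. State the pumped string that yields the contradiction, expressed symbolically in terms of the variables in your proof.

Assume L is regular; let p be its pumping constant.
Choose w = a^p b^{p+p!-1}. Since p ≠ (p+p!-1)+1 = p+p!, w ∈ L; and |w| ≥ p.
By the pumping lemma, w = xyz with |xy| ≤ p and |y| > 0.
Because |xy| ≤ p and w begins with p copies of a, we have y = a^k with 1 ≤ k ≤ p.
Since 1 ≤ k ≤ p, k divides p!; set t = 1 + p!/k. Then xy^t z has p + (p!/k)·k = p + p! copies of a. Now the a-count is p+p! and (b-count)+1 = (p+p!-1)+1 = p+p!, so i ≠ j+1 fails. So xy^t z = a^{p+p!} b^{p+p!-1} ∉ L.
This contradicts the pumping lemma, so L is not regular.

a^{p+p!} b^{p+p!-1}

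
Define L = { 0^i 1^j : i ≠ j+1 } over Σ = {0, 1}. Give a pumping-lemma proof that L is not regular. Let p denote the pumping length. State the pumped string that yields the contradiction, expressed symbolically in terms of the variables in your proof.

Assume L is regular; let p be its pumping constant.
Choose w = 0^p 1^{p+p!-1}. Since p ≠ (p+p!-1)+1 = p+p!, w ∈ L; and |w| ≥ p.
The pumping lemma gives a decomposition w = xyz where |xy| ≤ p and y is nonempty.
Because |xy| ≤ p and w begins with p copies of 0, we have y = 0^k with 1 ≤ k ≤ p.
Since 1 ≤ k ≤ p, k divides p!; set t = 1 + p!/k. Then xy^t z has p + (p!/k)·k = p + p! copies of 0. Now the 0-count is p+p! and (1-count)+1 = (p+p!-1)+1 = p+p!, so i ≠ j+1 fails. So xy^t z = 0^{p+p!} 1^{p+p!-1} ∉ L.
This is a contradiction; hence L is not regular.

0^{p+p!} 1^{p+p!-1}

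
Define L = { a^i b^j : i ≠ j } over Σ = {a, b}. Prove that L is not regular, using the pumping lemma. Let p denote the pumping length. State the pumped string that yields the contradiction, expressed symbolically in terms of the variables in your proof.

a^{p+p!} b^{p+p!}

Assume L is regular; let p be its pumping constant.
Choose w = a^p b^{p+p!}. Since p ≠ p+p!, w ∈ L; and |w| ≥ p.
The pumping lemma gives a decomposition w = xyz where |xy| ≤ p and |y| > 0.
Because |xy| ≤ p and w begins with p copies of a, we have y = a^k with 1 ≤ k ≤ p.
Since 1 ≤ k ≤ p, k divides p!; set t = 1 + p!/k. Then xy^t z has p + (p!/k)·k = p + p! copies of a. Now the a-count equals the b-count, so i ≠ j fails. So xy^t z = a^{p+p!} b^{p+p!} ∉ L.
Contradiction. Therefore L is not regular.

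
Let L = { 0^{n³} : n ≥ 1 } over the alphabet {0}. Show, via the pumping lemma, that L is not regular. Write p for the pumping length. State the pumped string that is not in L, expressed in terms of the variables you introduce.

0^{p³+k}

Assume L is regular. Let p be the pumping length given by the pumping lemma.
Take w = 0^{p³} ∈ L with |w| = p³ ≥ p.
The pumping lemma gives a decomposition w = xyz where |xy| ≤ p and |y| > 0.
Then y = 0^k for some k with 1 ≤ k ≤ p.
Pump with i = 2: xy^2z = 0^{p³+k}. Since 1 ≤ k ≤ p, p³ < p³+k ≤ p³+p < p³+3p²+3p+1 = (p+1)³, so p³+k is not a perfect cube. So xy^2z ∉ L.
Contradiction. Therefore L is not regular.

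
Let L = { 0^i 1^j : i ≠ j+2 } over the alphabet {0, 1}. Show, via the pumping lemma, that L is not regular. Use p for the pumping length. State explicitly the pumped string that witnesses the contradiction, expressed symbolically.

Toward a contradiction, assume L is regular with pumping length p.
Choose w = 0^p 1^{p+p!-2}. Since p ≠ (p+p!-2)+2 = p+p!, w ∈ L; and |w| ≥ p.
The pumping lemma gives a decomposition w = xyz where |xy| ≤ p and y is nonempty.
The first p characters of w are 0's, so xy (and hence y) consists only of 0's. Write y = 0^k, 1 ≤ k ≤ p.
Since 1 ≤ k ≤ p, k divides p!; set t = 1 + p!/k. Then xy^t z has p + (p!/k)·k = p + p! copies of 0. Now the 0-count is p+p! and (1-count)+2 = (p+p!-2)+2 = p+p!, so i ≠ j+2 fails. So xy^t z = 0^{p+p!} 1^{p+p!-2} ∉ L.
This contradicts the pumping lemma, so L is not regular.

0^{p+p!} 1^{p+p!-2}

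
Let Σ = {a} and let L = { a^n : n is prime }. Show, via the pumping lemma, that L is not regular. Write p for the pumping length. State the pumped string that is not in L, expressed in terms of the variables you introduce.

a^{q(1+k)}

Toward a contradiction, assume L is regular with pumping length p.
Let q be a prime with q ≥ p+2 (infinitely many primes exist), and take w = a^q ∈ L with |w| = q ≥ p.
By the pumping lemma, w = xyz with |xy| ≤ p and |y| > 0.
Then y = a^k for some k with 1 ≤ k ≤ p.
Since 1 ≤ k ≤ p, |xz| = q-k. Pump with i = q+1: |xy^{q+1}z| = (q-k)+(q+1)k = q+qk = q(1+k), which is composite (both factors ≥ 2). So xy^{q+1}z = a^{q(1+k)} ∉ L.
This contradicts the pumping lemma, so L is not regular.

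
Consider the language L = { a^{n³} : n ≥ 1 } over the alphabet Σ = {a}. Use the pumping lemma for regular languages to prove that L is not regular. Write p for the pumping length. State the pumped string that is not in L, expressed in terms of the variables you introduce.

a^{p³+k}

Assume L is regular; let p be its pumping constant.
Take w = a^{p³} ∈ L with |w| = p³ ≥ p.
The pumping lemma gives a decomposition w = xyz where |xy| ≤ p and |y| ≥ 1.
Then y = a^k for some k with 1 ≤ k ≤ p.
Pump with i = 2: xy^2z = a^{p³+k}. Since 1 ≤ k ≤ p, p³ < p³+k ≤ p³+p < p³+3p²+3p+1 = (p+1)³, so p³+k is not a perfect cube. So xy^2z ∉ L.
Contradiction. Therefore L is not regular.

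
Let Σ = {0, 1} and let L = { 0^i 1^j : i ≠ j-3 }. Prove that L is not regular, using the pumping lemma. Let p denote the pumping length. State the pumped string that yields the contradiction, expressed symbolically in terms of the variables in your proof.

Suppose for contradiction that L is regular, and let p be the pumping length.
Choose w = 0^p 1^{p+p!+3}. Since p ≠ (p+p!+3)-3 = p+p!, w ∈ L; and |w| ≥ p.
Write w = xyz as guaranteed by the lemma, with |xy| ≤ p and |y| > 0.
The first p characters of w are 0's, so xy (and hence y) consists only of 0's. Write y = 0^k, 1 ≤ k ≤ p.
Since 1 ≤ k ≤ p, k divides p!; set t = 1 + p!/k. Then xy^t z has p + (p!/k)·k = p + p! copies of 0. Now the 0-count is p+p! and (1-count)-3 = (p+p!+3)-3 = p+p!, so i ≠ j-3 fails. So xy^t z = 0^{p+p!} 1^{p+p!+3} ∉ L.
This is a contradiction; hence L is not regular.

0^{p+p!} 1^{p+p!+3}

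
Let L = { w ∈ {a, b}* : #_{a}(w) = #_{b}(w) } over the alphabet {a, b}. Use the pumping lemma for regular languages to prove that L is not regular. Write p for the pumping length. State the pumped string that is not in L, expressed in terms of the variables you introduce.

a^{p+k} b^p

Suppose for contradiction that L is regular, and let p be the pumping length.
Choose w = a^p b^p ∈ L with |w| = 2p ≥ p.
The pumping lemma gives a decomposition w = xyz where |xy| ≤ p and |y| > 0.
Because |xy| ≤ p and w begins with p copies of a, we have y = a^k with 1 ≤ k ≤ p.
Pump with i = 2: xy^2z = a^{p+k} b^p has p+k occurrences of a but only p of b. Since k ≥ 1 the counts differ, so xy^2z ∉ L.
Contradiction. Therefore L is not regular.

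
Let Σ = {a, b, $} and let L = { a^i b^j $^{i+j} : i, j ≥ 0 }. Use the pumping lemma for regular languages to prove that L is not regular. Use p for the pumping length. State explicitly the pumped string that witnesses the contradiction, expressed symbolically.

Suppose for contradiction that L is regular, and let p be the pumping length.
Take w = a^p b^p $^{2p} ∈ L (with i=j=p, i+j=2p), |w| = 4p ≥ p.
By the pumping lemma, w = xyz with |xy| ≤ p and y is nonempty.
Since the first p symbols of w are all a's and |xy| ≤ p, y lies entirely in the leading a-block: y = a^k for some k with 1 ≤ k ≤ p.
Consider xy^2z = a^{p+k} b^p $^{2p}. Now the a- and b-counts sum to 2p+k, but the $-count is 2p ≠ 2p+k. So xy^2z ∉ L.
Contradiction. Therefore L is not regular.

a^{p+k} b^p $^{2p}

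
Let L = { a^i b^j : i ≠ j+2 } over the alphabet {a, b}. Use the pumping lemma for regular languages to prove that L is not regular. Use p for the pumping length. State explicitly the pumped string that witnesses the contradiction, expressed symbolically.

Assume L is regular; let p be its pumping constant.
Choose w = a^p b^{p+p!-2}. Since p ≠ (p+p!-2)+2 = p+p!, w ∈ L; and |w| ≥ p.
Write w = xyz as guaranteed by the lemma, with |xy| ≤ p and y is nonempty.
Since the first p symbols of w are all a's and |xy| ≤ p, y lies entirely in the leading a-block: y = a^k for some k with 1 ≤ k ≤ p.
Since 1 ≤ k ≤ p, k divides p!; set t = 1 + p!/k. Then xy^t z has p + (p!/k)·k = p + p! copies of a. Now the a-count is p+p! and (b-count)+2 = (p+p!-2)+2 = p+p!, so i ≠ j+2 fails. So xy^t z = a^{p+p!} b^{p+p!-2} ∉ L.
This is a contradiction; hence L is not regular.

a^{p+p!} b^{p+p!-2}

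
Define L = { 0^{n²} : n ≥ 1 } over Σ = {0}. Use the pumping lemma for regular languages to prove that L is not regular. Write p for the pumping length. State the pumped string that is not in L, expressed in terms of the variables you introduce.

0^{p²+k}

Assume L is regular. Let p be the pumping length given by the pumping lemma.
Take w = 0^{p²} ∈ L with |w| = p² ≥ p.
The pumping lemma gives a decomposition w = xyz where |xy| ≤ p and |y| ≥ 1.
Then y = 0^k for some k with 1 ≤ k ≤ p.
Pump with i = 2: xy^2z = 0^{p²+k}. Since 1 ≤ k ≤ p, p² < p²+k ≤ p²+p < (p+1)², so p²+k lies strictly between consecutive squares and is not a perfect square. So xy^2z ∉ L.
Contradiction. Therefore L is not regular.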